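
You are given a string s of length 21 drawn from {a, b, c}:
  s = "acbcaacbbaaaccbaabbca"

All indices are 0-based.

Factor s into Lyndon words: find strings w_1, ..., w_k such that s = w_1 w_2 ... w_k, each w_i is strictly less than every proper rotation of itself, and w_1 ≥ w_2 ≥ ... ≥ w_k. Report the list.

emit factor 1: 'acbc' (i=0, period=4)
emit factor 2: 'aacbb' (i=4, period=5)
emit factor 3: 'aaaccbaabbc' (i=9, period=11)
emit factor 4: 'a' (i=20, period=1)

["acbc", "aacbb", "aaaccbaabbc", "a"]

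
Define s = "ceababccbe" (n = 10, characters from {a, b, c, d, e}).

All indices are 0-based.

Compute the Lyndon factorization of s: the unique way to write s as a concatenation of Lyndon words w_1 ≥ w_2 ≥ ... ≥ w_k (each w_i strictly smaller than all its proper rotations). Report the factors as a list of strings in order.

emit factor 1: 'ce' (i=0, period=2)
emit factor 2: 'ababccbe' (i=2, period=8)

["ce", "ababccbe"]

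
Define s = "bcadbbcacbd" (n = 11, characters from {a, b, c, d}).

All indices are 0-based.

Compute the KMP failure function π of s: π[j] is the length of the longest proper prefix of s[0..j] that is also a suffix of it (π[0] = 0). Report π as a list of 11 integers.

[0, 0, 0, 0, 1, 1, 2, 3, 0, 1, 0]

π[0] = 0
j=1 s[j]='c': π[1]=0 (border '')
j=2 s[j]='a': π[2]=0 (border '')
j=3 s[j]='d': π[3]=0 (border '')
j=4 s[j]='b': π[4]=1 (border 'b')
j=5 s[j]='b': k: 1→0; π[5]=1 (border 'b')
j=6 s[j]='c': π[6]=2 (border 'bc')
j=7 s[j]='a': π[7]=3 (border 'bca')
j=8 s[j]='c': k: 3→0; π[8]=0 (border '')
j=9 s[j]='b': π[9]=1 (border 'b')
j=10 s[j]='d': k: 1→0; π[10]=0 (border '')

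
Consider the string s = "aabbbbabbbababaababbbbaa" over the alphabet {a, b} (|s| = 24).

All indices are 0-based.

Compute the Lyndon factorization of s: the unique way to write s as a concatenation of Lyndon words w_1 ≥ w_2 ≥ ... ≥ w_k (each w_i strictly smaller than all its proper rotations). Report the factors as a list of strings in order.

["aabbbbabbbabab", "aababbbb", "a", "a"]

emit factor 1: 'aabbbbabbbabab' (i=0, period=14)
emit factor 2: 'aababbbb' (i=14, period=8)
emit factor 3: 'a' (i=22, period=1)
emit factor 4: 'a' (i=23, period=1)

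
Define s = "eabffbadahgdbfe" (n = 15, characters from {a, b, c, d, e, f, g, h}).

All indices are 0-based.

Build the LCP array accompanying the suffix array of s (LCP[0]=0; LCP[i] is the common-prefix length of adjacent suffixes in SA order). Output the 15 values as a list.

sorted suffixes:
  #0 SA[0]=1  'abffbadahgdbfe'
  #1 SA[1]=6  'adahgdbfe'
  #2 SA[2]=8  'ahgdbfe'
  #3 SA[3]=5  'badahgdbfe'
  #4 SA[4]=12  'bfe'
  #5 SA[5]=2  'bffbadahgdbfe'
  #6 SA[6]=7  'dahgdbfe'
  #7 SA[7]=11  'dbfe'
  #8 SA[8]=14  'e'
  #9 SA[9]=0  'eabffbadahgdbfe'
  #10 SA[10]=4  'fbadahgdbfe'
  #11 SA[11]=13  'fe'
  #12 SA[12]=3  'ffbadahgdbfe'
  #13 SA[13]=10  'gdbfe'
  #14 SA[14]=9  'hgdbfe'

SA = [1, 6, 8, 5, 12, 2, 7, 11, 14, 0, 4, 13, 3, 10, 9]
[i] adj suffixes → lcp
  [1] 1/6 → 1 ('a')
  [2] 6/8 → 1 ('a')
  [3] 8/5 → 0 ('')
  [4] 5/12 → 1 ('b')
  [5] 12/2 → 2 ('bf')
  [6] 2/7 → 0 ('')
  [7] 7/11 → 1 ('d')
  [8] 11/14 → 0 ('')
  [9] 14/0 → 1 ('e')
  [10] 0/4 → 0 ('')
  [11] 4/13 → 1 ('f')
  [12] 13/3 → 1 ('f')
  [13] 3/10 → 0 ('')
  [14] 10/9 → 0 ('')

[0, 1, 1, 0, 1, 2, 0, 1, 0, 1, 0, 1, 1, 0, 0]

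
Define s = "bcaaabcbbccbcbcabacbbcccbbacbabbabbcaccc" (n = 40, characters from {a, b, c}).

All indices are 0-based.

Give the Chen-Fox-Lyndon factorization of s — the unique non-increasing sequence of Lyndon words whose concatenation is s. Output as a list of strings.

["bc", "aaabcbbccbcbcabacbbcccbbacbabbabbcaccc"]

emit factor 1: 'bc' (i=0, period=2)
emit factor 2: 'aaabcbbccbcbcabacbbcccbbacbabbabbcaccc' (i=2, period=38)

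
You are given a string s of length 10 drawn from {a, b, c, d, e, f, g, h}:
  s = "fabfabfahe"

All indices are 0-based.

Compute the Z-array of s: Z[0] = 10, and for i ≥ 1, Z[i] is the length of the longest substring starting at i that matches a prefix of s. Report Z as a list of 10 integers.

[10, 0, 0, 5, 0, 0, 2, 0, 0, 0]

Z[0]=10
i=1: fresh scan; Z[1]=0
i=2: fresh scan; Z[2]=0
i=3: fresh scan; Z[3]=5 grow→box=[3,8)
i=4: min(r-i=4, Z[1]=0)=0; Z[4]=0
i=5: min(r-i=3, Z[2]=0)=0; Z[5]=0
i=6: min(r-i=2, Z[3]=5)=2; Z[6]=2
i=7: min(r-i=1, Z[4]=0)=0; Z[7]=0
i=8: fresh scan; Z[8]=0
i=9: fresh scan; Z[9]=0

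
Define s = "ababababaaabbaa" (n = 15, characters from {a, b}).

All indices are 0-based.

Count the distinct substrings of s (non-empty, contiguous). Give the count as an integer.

sorted suffixes:
  #0 SA[0]=14  'a'
  #1 SA[1]=13  'aa'
  #2 SA[2]=8  'aaabbaa'
  #3 SA[3]=9  'aabbaa'
  #4 SA[4]=6  'abaaabbaa'
  #5 SA[5]=4  'ababaaabbaa'
  #6 SA[6]=2  'abababaaabbaa'
  #7 SA[7]=0  'ababababaaabbaa'
  #8 SA[8]=10  'abbaa'
  #9 SA[9]=12  'baa'
  #10 SA[10]=7  'baaabbaa'
  #11 SA[11]=5  'babaaabbaa'
  #12 SA[12]=3  'bababaaabbaa'
  #13 SA[13]=1  'babababaaabbaa'
  #14 SA[14]=11  'bbaa'

SA = [14, 13, 8, 9, 6, 4, 2, 0, 10, 12, 7, 5, 3, 1, 11]
[i] adj suffixes → lcp
  [1] 14/13 → 1 ('a')
  [2] 13/8 → 2 ('aa')
  [3] 8/9 → 2 ('aa')
  [4] 9/6 → 1 ('a')
  [5] 6/4 → 3 ('aba')
  [6] 4/2 → 5 ('ababa')
  [7] 2/0 → 7 ('abababa')
  [8] 0/10 → 2 ('ab')
  [9] 10/12 → 0 ('')
  [10] 12/7 → 3 ('baa')
  [11] 7/5 → 2 ('ba')
  [12] 5/3 → 4 ('baba')
  [13] 3/1 → 6 ('bababa')
  [14] 1/11 → 1 ('b')

n(n+1)/2 = 15·16/2 = 120
Σ LCP = 0 + 1 + 2 + 2 + 1 + 3 + 5 + 7 + 2 + 0 + 3 + 2 + 4 + 6 + 1 = 39
distinct = 120 − 39 = 81

81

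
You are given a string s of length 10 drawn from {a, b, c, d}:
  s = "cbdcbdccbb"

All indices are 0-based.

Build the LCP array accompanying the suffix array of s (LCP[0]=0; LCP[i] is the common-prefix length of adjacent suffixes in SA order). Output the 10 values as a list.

[0, 1, 1, 3, 0, 2, 4, 1, 0, 2]

rank | idx | suffix
   0 |   9 | b
   1 |   8 | bb
   2 |   1 | bdcbdccbb
   3 |   4 | bdccbb
   4 |   7 | cbb
   5 |   0 | cbdcbdccbb
   6 |   3 | cbdccbb
   7 |   6 | ccbb
   8 |   2 | dcbdccbb
   9 |   5 | dccbb

SA = [9, 8, 1, 4, 7, 0, 3, 6, 2, 5]
rank  pair      lcp
   1  s[9:],s[8:]  1  'b'
   2  s[8:],s[1:]  1  'b'
   3  s[1:],s[4:]  3  'bdc'
   4  s[4:],s[7:]  0  ''
   5  s[7:],s[0:]  2  'cb'
   6  s[0:],s[3:]  4  'cbdc'
   7  s[3:],s[6:]  1  'c'
   8  s[6:],s[2:]  0  ''
   9  s[2:],s[5:]  2  'dc'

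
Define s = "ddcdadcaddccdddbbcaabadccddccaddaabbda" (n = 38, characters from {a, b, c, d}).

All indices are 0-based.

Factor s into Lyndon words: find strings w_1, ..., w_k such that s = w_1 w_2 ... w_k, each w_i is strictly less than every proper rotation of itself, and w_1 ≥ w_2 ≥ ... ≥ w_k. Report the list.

["d", "d", "cd", "adcaddccdddbbc", "aabadccddccaddaabbd", "a"]

emit factor 1: 'd' (i=0, period=1)
emit factor 2: 'd' (i=1, period=1)
emit factor 3: 'cd' (i=2, period=2)
emit factor 4: 'adcaddccdddbbc' (i=4, period=14)
emit factor 5: 'aabadccddccaddaabbd' (i=18, period=19)
emit factor 6: 'a' (i=37, period=1)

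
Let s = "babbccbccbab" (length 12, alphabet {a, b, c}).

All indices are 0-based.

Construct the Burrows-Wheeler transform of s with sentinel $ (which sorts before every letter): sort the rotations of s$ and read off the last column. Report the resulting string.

bbbac$acbccbb

rank  rotation       last
    0  $babbccbccbab  b
    1  ab$babbccbccb  b
    2  abbccbccbab$b  b
    3  b$babbccbccba  a
    4  bab$babbccbcc  c
    5  babbccbccbab$  $
    6  bbccbccbab$ba  a
    7  bccbab$babbcc  c
    8  bccbccbab$bab  b
    9  cbab$babbccbc  c
   10  cbccbab$babbc  c
   11  ccbab$babbccb  b
   12  ccbccbab$babb  b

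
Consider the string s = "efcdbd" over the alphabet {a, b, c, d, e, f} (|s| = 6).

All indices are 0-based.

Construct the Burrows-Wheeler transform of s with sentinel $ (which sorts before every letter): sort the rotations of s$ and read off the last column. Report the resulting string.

rank  rotation last
    0  $efcdbd  d
    1  bd$efcd  d
    2  cdbd$ef  f
    3  d$efcdb  b
    4  dbd$efc  c
    5  efcdbd$  $
    6  fcdbd$e  e

ddfbc$e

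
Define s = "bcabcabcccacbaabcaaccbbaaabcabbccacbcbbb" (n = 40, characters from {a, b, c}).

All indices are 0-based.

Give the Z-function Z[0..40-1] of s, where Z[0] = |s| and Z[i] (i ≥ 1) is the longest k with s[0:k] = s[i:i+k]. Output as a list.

Z[0]=40
i=1: fresh scan; Z[1]=0
i=2: fresh scan; Z[2]=0
i=3: fresh scan; Z[3]=5 extend→box=[3,8)
i=4: min(r-i=4, Z[1]=0)=0; Z[4]=0
i=5: min(r-i=3, Z[2]=0)=0; Z[5]=0
i=6: min(r-i=2, Z[3]=5)=2; Z[6]=2
i=7: min(r-i=1, Z[4]=0)=0; Z[7]=0
i=8: fresh scan; Z[8]=0
i=9: fresh scan; Z[9]=0
i=10: fresh scan; Z[10]=0
i=11: fresh scan; Z[11]=0
i=12: fresh scan; Z[12]=1 extend→box=[12,13)
i=13: fresh scan; Z[13]=0
i=14: fresh scan; Z[14]=0
i=15: fresh scan; Z[15]=3 extend→box=[15,18)
i=16: min(r-i=2, Z[1]=0)=0; Z[16]=0
i=17: min(r-i=1, Z[2]=0)=0; Z[17]=0
i=18: fresh scan; Z[18]=0
i=19: fresh scan; Z[19]=0
i=20: fresh scan; Z[20]=0
i=21: fresh scan; Z[21]=1 extend→box=[21,22)
i=22: fresh scan; Z[22]=1 extend→box=[22,23)
i=23: fresh scan; Z[23]=0
i=24: fresh scan; Z[24]=0
i=25: fresh scan; Z[25]=0
i=26: fresh scan; Z[26]=4 extend→box=[26,30)
i=27: min(r-i=3, Z[1]=0)=0; Z[27]=0
i=28: min(r-i=2, Z[2]=0)=0; Z[28]=0
i=29: min(r-i=1, Z[3]=5)=1; Z[29]=1
i=30: fresh scan; Z[30]=2 extend→box=[30,32)
i=31: min(r-i=1, Z[1]=0)=0; Z[31]=0
i=32: fresh scan; Z[32]=0
i=33: fresh scan; Z[33]=0
i=34: fresh scan; Z[34]=0
i=35: fresh scan; Z[35]=2 extend→box=[35,37)
i=36: min(r-i=1, Z[1]=0)=0; Z[36]=0
i=37: fresh scan; Z[37]=1 extend→box=[37,38)
i=38: fresh scan; Z[38]=1 extend→box=[38,39)
i=39: fresh scan; Z[39]=1 extend→box=[39,40)

[40, 0, 0, 5, 0, 0, 2, 0, 0, 0, 0, 0, 1, 0, 0, 3, 0, 0, 0, 0, 0, 1, 1, 0, 0, 0, 4, 0, 0, 1, 2, 0, 0, 0, 0, 2, 0, 1, 1, 1]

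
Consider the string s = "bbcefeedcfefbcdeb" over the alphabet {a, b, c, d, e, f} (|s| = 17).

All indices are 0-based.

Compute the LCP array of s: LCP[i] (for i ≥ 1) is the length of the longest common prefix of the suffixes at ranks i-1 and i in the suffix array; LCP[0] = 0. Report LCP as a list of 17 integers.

[0, 1, 1, 2, 0, 1, 1, 0, 1, 0, 1, 1, 1, 2, 0, 1, 2]

rank | idx | suffix
   0 |  16 | b
   1 |   0 | bbcefeedcfefbcdeb
   2 |  12 | bcdeb
   3 |   1 | bcefeedcfefbcdeb
   4 |  13 | cdeb
   5 |   2 | cefeedcfefbcdeb
   6 |   8 | cfefbcdeb
   7 |   7 | dcfefbcdeb
   8 |  14 | deb
   9 |  15 | eb
  10 |   6 | edcfefbcdeb
  11 |   5 | eedcfefbcdeb
  12 |  10 | efbcdeb
  13 |   3 | efeedcfefbcdeb
  14 |  11 | fbcdeb
  15 |   4 | feedcfefbcdeb
  16 |   9 | fefbcdeb

SA = [16, 0, 12, 1, 13, 2, 8, 7, 14, 15, 6, 5, 10, 3, 11, 4, 9]
i: (SA[i-1],SA[i]) lcp shared
  1: (16,0) 1 'b'
  2: (0,12) 1 'b'
  3: (12,1) 2 'bc'
  4: (1,13) 0 ''
  5: (13,2) 1 'c'
  6: (2,8) 1 'c'
  7: (8,7) 0 ''
  8: (7,14) 1 'd'
  9: (14,15) 0 ''
  10: (15,6) 1 'e'
  11: (6,5) 1 'e'
  12: (5,10) 1 'e'
  13: (10,3) 2 'ef'
  14: (3,11) 0 ''
  15: (11,4) 1 'f'
  16: (4,9) 2 'fe'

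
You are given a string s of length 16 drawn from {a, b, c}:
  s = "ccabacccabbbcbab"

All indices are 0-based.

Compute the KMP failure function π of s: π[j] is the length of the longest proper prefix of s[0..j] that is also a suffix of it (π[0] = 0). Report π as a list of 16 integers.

π[0] = 0
j=1 s[j]='c': π[1]=1 (border 'c')
j=2 s[j]='a': k: 1→0; π[2]=0 (border '')
j=3 s[j]='b': π[3]=0 (border '')
j=4 s[j]='a': π[4]=0 (border '')
j=5 s[j]='c': π[5]=1 (border 'c')
j=6 s[j]='c': π[6]=2 (border 'cc')
j=7 s[j]='c': k: 2→1; π[7]=2 (border 'cc')
j=8 s[j]='a': π[8]=3 (border 'cca')
j=9 s[j]='b': π[9]=4 (border 'ccab')
j=10 s[j]='b': k: 4→0; π[10]=0 (border '')
j=11 s[j]='b': π[11]=0 (border '')
j=12 s[j]='c': π[12]=1 (border 'c')
j=13 s[j]='b': k: 1→0; π[13]=0 (border '')
j=14 s[j]='a': π[14]=0 (border '')
j=15 s[j]='b': π[15]=0 (border '')

[0, 1, 0, 0, 0, 1, 2, 2, 3, 4, 0, 0, 1, 0, 0, 0]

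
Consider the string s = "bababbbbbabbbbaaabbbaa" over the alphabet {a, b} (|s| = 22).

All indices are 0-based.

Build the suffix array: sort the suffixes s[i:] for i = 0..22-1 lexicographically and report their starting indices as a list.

rank→(start, suffix):
  0 → (21, 'a')
  1 → (20, 'aa')
  2 → (14, 'aaabbbaa')
  3 → (15, 'aabbbaa')
  4 → (1, 'ababbbbbabbbbaaabbbaa')
  5 → (16, 'abbbaa')
  6 → (9, 'abbbbaaabbbaa')
  7 → (3, 'abbbbbabbbbaaabbbaa')
  8 → (19, 'baa')
  9 → (13, 'baaabbbaa')
  10 → (0, 'bababbbbbabbbbaaabbbaa')
  11 → (8, 'babbbbaaabbbaa')
  12 → (2, 'babbbbbabbbbaaabbbaa')
  13 → (18, 'bbaa')
  14 → (12, 'bbaaabbbaa')
  15 → (7, 'bbabbbbaaabbbaa')
  16 → (17, 'bbbaa')
  17 → (11, 'bbbaaabbbaa')
  18 → (6, 'bbbabbbbaaabbbaa')
  19 → (10, 'bbbbaaabbbaa')
  20 → (5, 'bbbbabbbbaaabbbaa')
  21 → (4, 'bbbbbabbbbaaabbbaa')

[21, 20, 14, 15, 1, 16, 9, 3, 19, 13, 0, 8, 2, 18, 12, 7, 17, 11, 6, 10, 5, 4]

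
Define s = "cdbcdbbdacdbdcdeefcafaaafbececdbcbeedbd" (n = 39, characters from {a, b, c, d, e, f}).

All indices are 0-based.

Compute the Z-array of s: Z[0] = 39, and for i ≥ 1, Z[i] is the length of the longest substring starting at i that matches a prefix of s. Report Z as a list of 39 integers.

[39, 0, 0, 3, 0, 0, 0, 0, 0, 3, 0, 0, 0, 2, 0, 0, 0, 0, 1, 0, 0, 0, 0, 0, 0, 0, 0, 1, 0, 4, 0, 0, 1, 0, 0, 0, 0, 0, 0]

Z[0]=39
i=1: outside box; Z[1]=0
i=2: outside box; Z[2]=0
i=3: outside box; Z[3]=3 grow→box=[3,6)
i=4: min(r-i=2, Z[1]=0)=0; Z[4]=0
i=5: min(r-i=1, Z[2]=0)=0; Z[5]=0
i=6: outside box; Z[6]=0
i=7: outside box; Z[7]=0
i=8: outside box; Z[8]=0
i=9: outside box; Z[9]=3 grow→box=[9,12)
i=10: min(r-i=2, Z[1]=0)=0; Z[10]=0
i=11: min(r-i=1, Z[2]=0)=0; Z[11]=0
i=12: outside box; Z[12]=0
i=13: outside box; Z[13]=2 grow→box=[13,15)
i=14: min(r-i=1, Z[1]=0)=0; Z[14]=0
i=15: outside box; Z[15]=0
i=16: outside box; Z[16]=0
i=17: outside box; Z[17]=0
i=18: outside box; Z[18]=1 grow→box=[18,19)
i=19: outside box; Z[19]=0
i=20: outside box; Z[20]=0
i=21: outside box; Z[21]=0
i=22: outside box; Z[22]=0
i=23: outside box; Z[23]=0
i=24: outside box; Z[24]=0
i=25: outside box; Z[25]=0
i=26: outside box; Z[26]=0
i=27: outside box; Z[27]=1 grow→box=[27,28)
i=28: outside box; Z[28]=0
i=29: outside box; Z[29]=4 grow→box=[29,33)
i=30: min(r-i=3, Z[1]=0)=0; Z[30]=0
i=31: min(r-i=2, Z[2]=0)=0; Z[31]=0
i=32: min(r-i=1, Z[3]=3)=1; Z[32]=1
i=33: outside box; Z[33]=0
i=34: outside box; Z[34]=0
i=35: outside box; Z[35]=0
i=36: outside box; Z[36]=0
i=37: outside box; Z[37]=0
i=38: outside box; Z[38]=0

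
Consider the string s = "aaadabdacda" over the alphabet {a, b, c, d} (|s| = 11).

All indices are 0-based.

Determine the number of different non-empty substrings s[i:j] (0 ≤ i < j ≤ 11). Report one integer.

rank | idx | suffix
   0 |  10 | a
   1 |   0 | aaadabdacda
   2 |   1 | aadabdacda
   3 |   4 | abdacda
   4 |   7 | acda
   5 |   2 | adabdacda
   6 |   5 | bdacda
   7 |   8 | cda
   8 |   9 | da
   9 |   3 | dabdacda
  10 |   6 | dacda

SA = [10, 0, 1, 4, 7, 2, 5, 8, 9, 3, 6]
i: (SA[i-1],SA[i]) lcp shared
  1: (10,0) 1 'a'
  2: (0,1) 2 'aa'
  3: (1,4) 1 'a'
  4: (4,7) 1 'a'
  5: (7,2) 1 'a'
  6: (2,5) 0 ''
  7: (5,8) 0 ''
  8: (8,9) 0 ''
  9: (9,3) 2 'da'
  10: (3,6) 2 'da'

n(n+1)/2 = 11·12/2 = 66
Σ LCP = 0 + 1 + 2 + 1 + 1 + 1 + 0 + 0 + 0 + 2 + 2 = 10
distinct = 66 − 10 = 56

56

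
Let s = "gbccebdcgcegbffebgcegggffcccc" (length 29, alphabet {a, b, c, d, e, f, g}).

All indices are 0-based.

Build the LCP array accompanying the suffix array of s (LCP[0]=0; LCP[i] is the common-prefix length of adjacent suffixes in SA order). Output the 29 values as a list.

[0, 1, 1, 1, 0, 1, 2, 3, 2, 1, 2, 3, 1, 0, 0, 2, 1, 2, 0, 1, 1, 2, 0, 2, 1, 4, 1, 1, 2]

rank→(start, suffix):
  0 → (1, 'bccebdcgcegbffebgcegggffcccc')
  1 → (5, 'bdcgcegbffebgcegggffcccc')
  2 → (12, 'bffebgcegggffcccc')
  3 → (16, 'bgcegggffcccc')
  4 → (28, 'c')
  5 → (27, 'cc')
  6 → (26, 'ccc')
  7 → (25, 'cccc')
  8 → (2, 'ccebdcgcegbffebgcegggffcccc')
  9 → (3, 'cebdcgcegbffebgcegggffcccc')
  10 → (9, 'cegbffebgcegggffcccc')
  11 → (18, 'cegggffcccc')
  12 → (7, 'cgcegbffebgcegggffcccc')
  13 → (6, 'dcgcegbffebgcegggffcccc')
  14 → (4, 'ebdcgcegbffebgcegggffcccc')
  15 → (15, 'ebgcegggffcccc')
  16 → (10, 'egbffebgcegggffcccc')
  17 → (19, 'egggffcccc')
  18 → (24, 'fcccc')
  19 → (14, 'febgcegggffcccc')
  20 → (23, 'ffcccc')
  21 → (13, 'ffebgcegggffcccc')
  22 → (0, 'gbccebdcgcegbffebgcegggffcccc')
  23 → (11, 'gbffebgcegggffcccc')
  24 → (8, 'gcegbffebgcegggffcccc')
  25 → (17, 'gcegggffcccc')
  26 → (22, 'gffcccc')
  27 → (21, 'ggffcccc')
  28 → (20, 'gggffcccc')

SA = [1, 5, 12, 16, 28, 27, 26, 25, 2, 3, 9, 18, 7, 6, 4, 15, 10, 19, 24, 14, 23, 13, 0, 11, 8, 17, 22, 21, 20]
[i] adj suffixes → lcp
  [1] 1/5 → 1 ('b')
  [2] 5/12 → 1 ('b')
  [3] 12/16 → 1 ('b')
  [4] 16/28 → 0 ('')
  [5] 28/27 → 1 ('c')
  [6] 27/26 → 2 ('cc')
  [7] 26/25 → 3 ('ccc')
  [8] 25/2 → 2 ('cc')
  [9] 2/3 → 1 ('c')
  [10] 3/9 → 2 ('ce')
  [11] 9/18 → 3 ('ceg')
  [12] 18/7 → 1 ('c')
  [13] 7/6 → 0 ('')
  [14] 6/4 → 0 ('')
  [15] 4/15 → 2 ('eb')
  [16] 15/10 → 1 ('e')
  [17] 10/19 → 2 ('eg')
  [18] 19/24 → 0 ('')
  [19] 24/14 → 1 ('f')
  [20] 14/23 → 1 ('f')
  [21] 23/13 → 2 ('ff')
  [22] 13/0 → 0 ('')
  [23] 0/11 → 2 ('gb')
  [24] 11/8 → 1 ('g')
  [25] 8/17 → 4 ('gceg')
  [26] 17/22 → 1 ('g')
  [27] 22/21 → 1 ('g')
  [28] 21/20 → 2 ('gg')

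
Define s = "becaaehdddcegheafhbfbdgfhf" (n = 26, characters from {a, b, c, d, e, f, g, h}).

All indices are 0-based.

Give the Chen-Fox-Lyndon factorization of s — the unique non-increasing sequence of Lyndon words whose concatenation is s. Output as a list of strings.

["bec", "aaehdddcegheafhbfbdgfhf"]

emit factor 1: 'bec' (i=0, period=3)
emit factor 2: 'aaehdddcegheafhbfbdgfhf' (i=3, period=23)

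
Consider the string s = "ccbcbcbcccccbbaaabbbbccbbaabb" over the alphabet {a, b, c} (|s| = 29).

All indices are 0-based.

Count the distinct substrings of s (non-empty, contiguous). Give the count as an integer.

sorted suffixes:
  #0 SA[0]=14  'aaabbbbccbbaabb'
  #1 SA[1]=25  'aabb'
  #2 SA[2]=15  'aabbbbccbbaabb'
  #3 SA[3]=26  'abb'
  #4 SA[4]=16  'abbbbccbbaabb'
  #5 SA[5]=28  'b'
  #6 SA[6]=13  'baaabbbbccbbaabb'
  #7 SA[7]=24  'baabb'
  #8 SA[8]=27  'bb'
  #9 SA[9]=12  'bbaaabbbbccbbaabb'
  #10 SA[10]=23  'bbaabb'
  #11 SA[11]=17  'bbbbccbbaabb'
  #12 SA[12]=18  'bbbccbbaabb'
  #13 SA[13]=19  'bbccbbaabb'
  #14 SA[14]=2  'bcbcbcccccbbaaabbbbccbbaabb'
  #15 SA[15]=4  'bcbcccccbbaaabbbbccbbaabb'
  #16 SA[16]=20  'bccbbaabb'
  #17 SA[17]=6  'bcccccbbaaabbbbccbbaabb'
  #18 SA[18]=11  'cbbaaabbbbccbbaabb'
  #19 SA[19]=22  'cbbaabb'
  #20 SA[20]=1  'cbcbcbcccccbbaaabbbbccbbaabb'
  #21 SA[21]=3  'cbcbcccccbbaaabbbbccbbaabb'
  #22 SA[22]=5  'cbcccccbbaaabbbbccbbaabb'
  #23 SA[23]=10  'ccbbaaabbbbccbbaabb'
  #24 SA[24]=21  'ccbbaabb'
  #25 SA[25]=0  'ccbcbcbcccccbbaaabbbbccbbaabb'
  #26 SA[26]=9  'cccbbaaabbbbccbbaabb'
  #27 SA[27]=8  'ccccbbaaabbbbccbbaabb'
  #28 SA[28]=7  'cccccbbaaabbbbccbbaabb'

SA = [14, 25, 15, 26, 16, 28, 13, 24, 27, 12, 23, 17, 18, 19, 2, 4, 20, 6, 11, 22, 1, 3, 5, 10, 21, 0, 9, 8, 7]
i: (SA[i-1],SA[i]) lcp shared
  1: (14,25) 2 'aa'
  2: (25,15) 4 'aabb'
  3: (15,26) 1 'a'
  4: (26,16) 3 'abb'
  5: (16,28) 0 ''
  6: (28,13) 1 'b'
  7: (13,24) 3 'baa'
  8: (24,27) 1 'b'
  9: (27,12) 2 'bb'
  10: (12,23) 4 'bbaa'
  11: (23,17) 2 'bb'
  12: (17,18) 3 'bbb'
  13: (18,19) 2 'bb'
  14: (19,2) 1 'b'
  15: (2,4) 4 'bcbc'
  16: (4,20) 2 'bc'
  17: (20,6) 3 'bcc'
  18: (6,11) 0 ''
  19: (11,22) 5 'cbbaa'
  20: (22,1) 2 'cb'
  21: (1,3) 5 'cbcbc'
  22: (3,5) 3 'cbc'
  23: (5,10) 1 'c'
  24: (10,21) 6 'ccbbaa'
  25: (21,0) 3 'ccb'
  26: (0,9) 2 'cc'
  27: (9,8) 3 'ccc'
  28: (8,7) 4 'cccc'

n(n+1)/2 = 29·30/2 = 435
Σ LCP = 0 + 2 + 4 + 1 + 3 + 0 + 1 + 3 + 1 + 2 + 4 + 2 + 3 + 2 + 1 + 4 + 2 + 3 + 0 + 5 + 2 + 5 + 3 + 1 + 6 + 3 + 2 + 3 + 4 = 72
distinct = 435 − 72 = 363

363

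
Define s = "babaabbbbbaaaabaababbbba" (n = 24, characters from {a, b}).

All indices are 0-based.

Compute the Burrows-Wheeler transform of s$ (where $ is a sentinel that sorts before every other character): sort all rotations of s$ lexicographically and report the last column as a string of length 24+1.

abbaabbabababbaa$abbbbaba

rank  rotation                   last
    0  $babaabbbbbaaaabaababbbba  a
    1  a$babaabbbbbaaaabaababbbb  b
    2  aaaabaababbbba$babaabbbbb  b
    3  aaabaababbbba$babaabbbbba  a
    4  aabaababbbba$babaabbbbbaa  a
    5  aababbbba$babaabbbbbaaaab  b
    6  aabbbbbaaaabaababbbba$bab  b
    7  abaababbbba$babaabbbbbaaa  a
    8  abaabbbbbaaaabaababbbba$b  b
    9  ababbbba$babaabbbbbaaaaba  a
   10  abbbba$babaabbbbbaaaabaab  b
   11  abbbbbaaaabaababbbba$baba  a
   12  ba$babaabbbbbaaaabaababbb  b
   13  baaaabaababbbba$babaabbbb  b
   14  baababbbba$babaabbbbbaaaa  a
   15  baabbbbbaaaabaababbbba$ba  a
   16  babaabbbbbaaaabaababbbba$  $
   17  babbbba$babaabbbbbaaaabaa  a
   18  bba$babaabbbbbaaaabaababb  b
   19  bbaaaabaababbbba$babaabbb  b
   20  bbba$babaabbbbbaaaabaabab  b
   21  bbbaaaabaababbbba$babaabb  b
   22  bbbba$babaabbbbbaaaabaaba  a
   23  bbbbaaaabaababbbba$babaab  b
   24  bbbbbaaaabaababbbba$babaa  a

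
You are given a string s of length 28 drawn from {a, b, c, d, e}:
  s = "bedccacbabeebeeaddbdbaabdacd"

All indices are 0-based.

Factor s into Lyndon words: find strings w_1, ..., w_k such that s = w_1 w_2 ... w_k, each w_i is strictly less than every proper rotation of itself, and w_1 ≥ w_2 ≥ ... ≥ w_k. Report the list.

emit factor 1: 'bedcc' (i=0, period=5)
emit factor 2: 'acb' (i=5, period=3)
emit factor 3: 'abeebeeaddbdb' (i=8, period=13)
emit factor 4: 'aabdacd' (i=21, period=7)

["bedcc", "acb", "abeebeeaddbdb", "aabdacd"]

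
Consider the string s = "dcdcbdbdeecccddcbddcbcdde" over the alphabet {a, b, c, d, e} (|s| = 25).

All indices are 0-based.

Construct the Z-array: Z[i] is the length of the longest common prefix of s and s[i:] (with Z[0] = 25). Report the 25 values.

[25, 0, 2, 0, 0, 1, 0, 1, 0, 0, 0, 0, 0, 1, 2, 0, 0, 1, 2, 0, 0, 0, 1, 1, 0]

Z[0]=25
i=1: fresh scan; Z[1]=0
i=2: fresh scan; Z[2]=2 grow→box=[2,4)
i=3: min(r-i=1, Z[1]=0)=0; Z[3]=0
i=4: fresh scan; Z[4]=0
i=5: fresh scan; Z[5]=1 grow→box=[5,6)
i=6: fresh scan; Z[6]=0
i=7: fresh scan; Z[7]=1 grow→box=[7,8)
i=8: fresh scan; Z[8]=0
i=9: fresh scan; Z[9]=0
i=10: fresh scan; Z[10]=0
i=11: fresh scan; Z[11]=0
i=12: fresh scan; Z[12]=0
i=13: fresh scan; Z[13]=1 grow→box=[13,14)
i=14: fresh scan; Z[14]=2 grow→box=[14,16)
i=15: min(r-i=1, Z[1]=0)=0; Z[15]=0
i=16: fresh scan; Z[16]=0
i=17: fresh scan; Z[17]=1 grow→box=[17,18)
i=18: fresh scan; Z[18]=2 grow→box=[18,20)
i=19: min(r-i=1, Z[1]=0)=0; Z[19]=0
i=20: fresh scan; Z[20]=0
i=21: fresh scan; Z[21]=0
i=22: fresh scan; Z[22]=1 grow→box=[22,23)
i=23: fresh scan; Z[23]=1 grow→box=[23,24)
i=24: fresh scan; Z[24]=0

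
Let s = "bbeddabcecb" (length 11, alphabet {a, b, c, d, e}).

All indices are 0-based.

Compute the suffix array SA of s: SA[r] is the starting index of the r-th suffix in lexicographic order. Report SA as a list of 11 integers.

[5, 10, 0, 6, 1, 9, 7, 4, 3, 8, 2]

rank | idx | suffix
   0 |   5 | abcecb
   1 |  10 | b
   2 |   0 | bbeddabcecb
   3 |   6 | bcecb
   4 |   1 | beddabcecb
   5 |   9 | cb
   6 |   7 | cecb
   7 |   4 | dabcecb
   8 |   3 | ddabcecb
   9 |   8 | ecb
  10 |   2 | eddabcecb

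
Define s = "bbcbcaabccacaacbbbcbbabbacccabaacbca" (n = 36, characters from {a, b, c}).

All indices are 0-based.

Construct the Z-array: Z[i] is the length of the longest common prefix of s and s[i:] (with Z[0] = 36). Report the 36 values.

[36, 1, 0, 1, 0, 0, 0, 1, 0, 0, 0, 0, 0, 0, 0, 2, 4, 1, 0, 2, 1, 0, 2, 1, 0, 0, 0, 0, 0, 1, 0, 0, 0, 1, 0, 0]

Z[0]=36
i=1: fresh scan; Z[1]=1 scan→box=[1,2)
i=2: fresh scan; Z[2]=0
i=3: fresh scan; Z[3]=1 scan→box=[3,4)
i=4: fresh scan; Z[4]=0
i=5: fresh scan; Z[5]=0
i=6: fresh scan; Z[6]=0
i=7: fresh scan; Z[7]=1 scan→box=[7,8)
i=8: fresh scan; Z[8]=0
i=9: fresh scan; Z[9]=0
i=10: fresh scan; Z[10]=0
i=11: fresh scan; Z[11]=0
i=12: fresh scan; Z[12]=0
i=13: fresh scan; Z[13]=0
i=14: fresh scan; Z[14]=0
i=15: fresh scan; Z[15]=2 scan→box=[15,17)
i=16: min(r-i=1, Z[1]=1)=1; Z[16]=4 scan→box=[16,20)
i=17: min(r-i=3, Z[1]=1)=1; Z[17]=1
i=18: min(r-i=2, Z[2]=0)=0; Z[18]=0
i=19: min(r-i=1, Z[3]=1)=1; Z[19]=2 scan→box=[19,21)
i=20: min(r-i=1, Z[1]=1)=1; Z[20]=1
i=21: fresh scan; Z[21]=0
i=22: fresh scan; Z[22]=2 scan→box=[22,24)
i=23: min(r-i=1, Z[1]=1)=1; Z[23]=1
i=24: fresh scan; Z[24]=0
i=25: fresh scan; Z[25]=0
i=26: fresh scan; Z[26]=0
i=27: fresh scan; Z[27]=0
i=28: fresh scan; Z[28]=0
i=29: fresh scan; Z[29]=1 scan→box=[29,30)
i=30: fresh scan; Z[30]=0
i=31: fresh scan; Z[31]=0
i=32: fresh scan; Z[32]=0
i=33: fresh scan; Z[33]=1 scan→box=[33,34)
i=34: fresh scan; Z[34]=0
i=35: fresh scan; Z[35]=0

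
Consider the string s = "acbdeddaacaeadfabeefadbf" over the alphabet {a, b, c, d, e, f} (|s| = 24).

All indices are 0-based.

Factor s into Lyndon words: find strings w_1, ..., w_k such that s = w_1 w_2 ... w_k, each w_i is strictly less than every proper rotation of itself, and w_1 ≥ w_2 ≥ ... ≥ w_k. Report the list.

["acbdedd", "aacaeadfabeefadbf"]

emit factor 1: 'acbdedd' (i=0, period=7)
emit factor 2: 'aacaeadfabeefadbf' (i=7, period=17)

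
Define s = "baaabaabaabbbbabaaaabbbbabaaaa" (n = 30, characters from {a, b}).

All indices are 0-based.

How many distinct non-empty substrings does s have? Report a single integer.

338

sorted suffixes:
  #0 SA[0]=29  'a'
  #1 SA[1]=28  'aa'
  #2 SA[2]=27  'aaa'
  #3 SA[3]=26  'aaaa'
  #4 SA[4]=16  'aaaabbbbabaaaa'
  #5 SA[5]=1  'aaabaabaabbbbabaaaabbbbabaaaa'
  #6 SA[6]=17  'aaabbbbabaaaa'
  #7 SA[7]=2  'aabaabaabbbbabaaaabbbbabaaaa'
  #8 SA[8]=5  'aabaabbbbabaaaabbbbabaaaa'
  #9 SA[9]=18  'aabbbbabaaaa'
  #10 SA[10]=8  'aabbbbabaaaabbbbabaaaa'
  #11 SA[11]=24  'abaaaa'
  #12 SA[12]=14  'abaaaabbbbabaaaa'
  #13 SA[13]=3  'abaabaabbbbabaaaabbbbabaaaa'
  #14 SA[14]=6  'abaabbbbabaaaabbbbabaaaa'
  #15 SA[15]=19  'abbbbabaaaa'
  #16 SA[16]=9  'abbbbabaaaabbbbabaaaa'
  #17 SA[17]=25  'baaaa'
  #18 SA[18]=15  'baaaabbbbabaaaa'
  #19 SA[19]=0  'baaabaabaabbbbabaaaabbbbabaaaa'
  #20 SA[20]=4  'baabaabbbbabaaaabbbbabaaaa'
  #21 SA[21]=7  'baabbbbabaaaabbbbabaaaa'
  #22 SA[22]=23  'babaaaa'
  #23 SA[23]=13  'babaaaabbbbabaaaa'
  #24 SA[24]=22  'bbabaaaa'
  #25 SA[25]=12  'bbabaaaabbbbabaaaa'
  #26 SA[26]=21  'bbbabaaaa'
  #27 SA[27]=11  'bbbabaaaabbbbabaaaa'
  #28 SA[28]=20  'bbbbabaaaa'
  #29 SA[29]=10  'bbbbabaaaabbbbabaaaa'

SA = [29, 28, 27, 26, 16, 1, 17, 2, 5, 18, 8, 24, 14, 3, 6, 19, 9, 25, 15, 0, 4, 7, 23, 13, 22, 12, 21, 11, 20, 10]
i: (SA[i-1],SA[i]) lcp shared
  1: (29,28) 1 'a'
  2: (28,27) 2 'aa'
  3: (27,26) 3 'aaa'
  4: (26,16) 4 'aaaa'
  5: (16,1) 3 'aaa'
  6: (1,17) 4 'aaab'
  7: (17,2) 2 'aa'
  8: (2,5) 6 'aabaab'
  9: (5,18) 3 'aab'
  10: (18,8) 12 'aabbbbabaaaa'
  11: (8,24) 1 'a'
  12: (24,14) 6 'abaaaa'
  13: (14,3) 4 'abaa'
  14: (3,6) 5 'abaab'
  15: (6,19) 2 'ab'
  16: (19,9) 11 'abbbbabaaaa'
  17: (9,25) 0 ''
  18: (25,15) 5 'baaaa'
  19: (15,0) 4 'baaa'
  20: (0,4) 3 'baa'
  21: (4,7) 4 'baab'
  22: (7,23) 2 'ba'
  23: (23,13) 7 'babaaaa'
  24: (13,22) 1 'b'
  25: (22,12) 8 'bbabaaaa'
  26: (12,21) 2 'bb'
  27: (21,11) 9 'bbbabaaaa'
  28: (11,20) 3 'bbb'
  29: (20,10) 10 'bbbbabaaaa'

n(n+1)/2 = 30·31/2 = 465
Σ LCP = 0 + 1 + 2 + 3 + 4 + 3 + 4 + 2 + 6 + 3 + 12 + 1 + 6 + 4 + 5 + 2 + 11 + 0 + 5 + 4 + 3 + 4 + 2 + 7 + 1 + 8 + 2 + 9 + 3 + 10 = 127
distinct = 465 − 127 = 338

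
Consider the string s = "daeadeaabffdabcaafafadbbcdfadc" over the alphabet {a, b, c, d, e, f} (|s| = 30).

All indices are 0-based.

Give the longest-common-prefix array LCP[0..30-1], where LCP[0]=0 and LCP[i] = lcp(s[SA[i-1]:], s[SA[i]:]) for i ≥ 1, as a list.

[0, 2, 1, 2, 1, 2, 2, 1, 1, 3, 0, 1, 2, 1, 0, 1, 1, 0, 2, 1, 1, 1, 1, 0, 2, 0, 3, 2, 1, 1]

rank | idx | suffix
   0 |   6 | aabffdabcaafafadbbcdfadc
   1 |  15 | aafafadbbcdfadc
   2 |  12 | abcaafafadbbcdfadc
   3 |   7 | abffdabcaafafadbbcdfadc
   4 |  20 | adbbcdfadc
   5 |  27 | adc
   6 |   3 | adeaabffdabcaafafadbbcdfadc
   7 |   1 | aeadeaabffdabcaafafadbbcdfadc
   8 |  18 | afadbbcdfadc
   9 |  16 | afafadbbcdfadc
  10 |  22 | bbcdfadc
  11 |  13 | bcaafafadbbcdfadc
  12 |  23 | bcdfadc
  13 |   8 | bffdabcaafafadbbcdfadc
  14 |  29 | c
  15 |  14 | caafafadbbcdfadc
  16 |  24 | cdfadc
  17 |  11 | dabcaafafadbbcdfadc
  18 |   0 | daeadeaabffdabcaafafadbbcdfadc
  19 |  21 | dbbcdfadc
  20 |  28 | dc
  21 |   4 | deaabffdabcaafafadbbcdfadc
  22 |  25 | dfadc
  23 |   5 | eaabffdabcaafafadbbcdfadc
  24 |   2 | eadeaabffdabcaafafadbbcdfadc
  25 |  19 | fadbbcdfadc
  26 |  26 | fadc
  27 |  17 | fafadbbcdfadc
  28 |  10 | fdabcaafafadbbcdfadc
  29 |   9 | ffdabcaafafadbbcdfadc

SA = [6, 15, 12, 7, 20, 27, 3, 1, 18, 16, 22, 13, 23, 8, 29, 14, 24, 11, 0, 21, 28, 4, 25, 5, 2, 19, 26, 17, 10, 9]
i: (SA[i-1],SA[i]) lcp shared
  1: (6,15) 2 'aa'
  2: (15,12) 1 'a'
  3: (12,7) 2 'ab'
  4: (7,20) 1 'a'
  5: (20,27) 2 'ad'
  6: (27,3) 2 'ad'
  7: (3,1) 1 'a'
  8: (1,18) 1 'a'
  9: (18,16) 3 'afa'
  10: (16,22) 0 ''
  11: (22,13) 1 'b'
  12: (13,23) 2 'bc'
  13: (23,8) 1 'b'
  14: (8,29) 0 ''
  15: (29,14) 1 'c'
  16: (14,24) 1 'c'
  17: (24,11) 0 ''
  18: (11,0) 2 'da'
  19: (0,21) 1 'd'
  20: (21,28) 1 'd'
  21: (28,4) 1 'd'
  22: (4,25) 1 'd'
  23: (25,5) 0 ''
  24: (5,2) 2 'ea'
  25: (2,19) 0 ''
  26: (19,26) 3 'fad'
  27: (26,17) 2 'fa'
  28: (17,10) 1 'f'
  29: (10,9) 1 'f'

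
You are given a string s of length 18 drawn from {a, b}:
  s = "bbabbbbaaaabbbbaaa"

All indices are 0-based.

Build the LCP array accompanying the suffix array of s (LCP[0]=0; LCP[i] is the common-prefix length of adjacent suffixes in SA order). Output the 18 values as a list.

rank | idx | suffix
   0 |  17 | a
   1 |  16 | aa
   2 |  15 | aaa
   3 |   7 | aaaabbbbaaa
   4 |   8 | aaabbbbaaa
   5 |   9 | aabbbbaaa
   6 |  10 | abbbbaaa
   7 |   2 | abbbbaaaabbbbaaa
   8 |  14 | baaa
   9 |   6 | baaaabbbbaaa
  10 |   1 | babbbbaaaabbbbaaa
  11 |  13 | bbaaa
  12 |   5 | bbaaaabbbbaaa
  13 |   0 | bbabbbbaaaabbbbaaa
  14 |  12 | bbbaaa
  15 |   4 | bbbaaaabbbbaaa
  16 |  11 | bbbbaaa
  17 |   3 | bbbbaaaabbbbaaa

SA = [17, 16, 15, 7, 8, 9, 10, 2, 14, 6, 1, 13, 5, 0, 12, 4, 11, 3]
[i] adj suffixes → lcp
  [1] 17/16 → 1 ('a')
  [2] 16/15 → 2 ('aa')
  [3] 15/7 → 3 ('aaa')
  [4] 7/8 → 3 ('aaa')
  [5] 8/9 → 2 ('aa')
  [6] 9/10 → 1 ('a')
  [7] 10/2 → 8 ('abbbbaaa')
  [8] 2/14 → 0 ('')
  [9] 14/6 → 4 ('baaa')
  [10] 6/1 → 2 ('ba')
  [11] 1/13 → 1 ('b')
  [12] 13/5 → 5 ('bbaaa')
  [13] 5/0 → 3 ('bba')
  [14] 0/12 → 2 ('bb')
  [15] 12/4 → 6 ('bbbaaa')
  [16] 4/11 → 3 ('bbb')
  [17] 11/3 → 7 ('bbbbaaa')

[0, 1, 2, 3, 3, 2, 1, 8, 0, 4, 2, 1, 5, 3, 2, 6, 3, 7]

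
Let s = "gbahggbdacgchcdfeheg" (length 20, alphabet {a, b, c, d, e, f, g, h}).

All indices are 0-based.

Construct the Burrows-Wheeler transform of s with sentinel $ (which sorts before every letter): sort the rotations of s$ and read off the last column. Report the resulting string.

gdbgghagbchfde$gchcea

rank  rotation               last
    0  $gbahggbdacgchcdfeheg  g
    1  acgchcdfeheg$gbahggbd  d
    2  ahggbdacgchcdfeheg$gb  b
    3  bahggbdacgchcdfeheg$g  g
    4  bdacgchcdfeheg$gbahgg  g
    5  cdfeheg$gbahggbdacgch  h
    6  cgchcdfeheg$gbahggbda  a
    7  chcdfeheg$gbahggbdacg  g
    8  dacgchcdfeheg$gbahggb  b
    9  dfeheg$gbahggbdacgchc  c
   10  eg$gbahggbdacgchcdfeh  h
   11  eheg$gbahggbdacgchcdf  f
   12  feheg$gbahggbdacgchcd  d
   13  g$gbahggbdacgchcdfehe  e
   14  gbahggbdacgchcdfeheg$  $
   15  gbdacgchcdfeheg$gbahg  g
   16  gchcdfeheg$gbahggbdac  c
   17  ggbdacgchcdfeheg$gbah  h
   18  hcdfeheg$gbahggbdacgc  c
   19  heg$gbahggbdacgchcdfe  e
   20  hggbdacgchcdfeheg$gba  a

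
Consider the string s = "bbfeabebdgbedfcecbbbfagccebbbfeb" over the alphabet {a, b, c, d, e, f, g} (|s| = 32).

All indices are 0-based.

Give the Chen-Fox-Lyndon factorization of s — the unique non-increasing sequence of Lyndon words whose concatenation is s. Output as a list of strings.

emit factor 1: 'bbfe' (i=0, period=4)
emit factor 2: 'abebdgbedfcecbbbfagccebbbfeb' (i=4, period=28)

["bbfe", "abebdgbedfcecbbbfagccebbbfeb"]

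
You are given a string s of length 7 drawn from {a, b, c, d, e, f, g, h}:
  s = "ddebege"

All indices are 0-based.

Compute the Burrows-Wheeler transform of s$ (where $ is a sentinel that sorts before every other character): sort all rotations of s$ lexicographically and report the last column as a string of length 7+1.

rank  rotation  last
    0  $ddebege  e
    1  bege$dde  e
    2  ddebege$  $
    3  debege$d  d
    4  e$ddebeg  g
    5  ebege$dd  d
    6  ege$ddeb  b
    7  ge$ddebe  e

ee$dgdbe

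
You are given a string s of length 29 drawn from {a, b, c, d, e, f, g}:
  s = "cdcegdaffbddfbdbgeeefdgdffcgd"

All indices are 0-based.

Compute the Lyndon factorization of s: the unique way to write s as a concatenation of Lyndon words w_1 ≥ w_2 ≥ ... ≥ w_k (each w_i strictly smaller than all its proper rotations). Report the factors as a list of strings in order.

["cdcegd", "affbddfbdbgeeefdgdffcgd"]

emit factor 1: 'cdcegd' (i=0, period=6)
emit factor 2: 'affbddfbdbgeeefdgdffcgd' (i=6, period=23)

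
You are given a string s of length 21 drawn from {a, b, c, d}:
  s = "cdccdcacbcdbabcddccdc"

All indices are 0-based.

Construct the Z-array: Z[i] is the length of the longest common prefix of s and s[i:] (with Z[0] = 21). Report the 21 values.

[21, 0, 1, 3, 0, 1, 0, 1, 0, 2, 0, 0, 0, 0, 2, 0, 0, 1, 3, 0, 1]

Z[0]=21
i=1: i≥r, start 0; Z[1]=0
i=2: i≥r, start 0; Z[2]=1 scan→box=[2,3)
i=3: i≥r, start 0; Z[3]=3 scan→box=[3,6)
i=4: min(r-i=2, Z[1]=0)=0; Z[4]=0
i=5: min(r-i=1, Z[2]=1)=1; Z[5]=1
i=6: i≥r, start 0; Z[6]=0
i=7: i≥r, start 0; Z[7]=1 scan→box=[7,8)
i=8: i≥r, start 0; Z[8]=0
i=9: i≥r, start 0; Z[9]=2 scan→box=[9,11)
i=10: min(r-i=1, Z[1]=0)=0; Z[10]=0
i=11: i≥r, start 0; Z[11]=0
i=12: i≥r, start 0; Z[12]=0
i=13: i≥r, start 0; Z[13]=0
i=14: i≥r, start 0; Z[14]=2 scan→box=[14,16)
i=15: min(r-i=1, Z[1]=0)=0; Z[15]=0
i=16: i≥r, start 0; Z[16]=0
i=17: i≥r, start 0; Z[17]=1 scan→box=[17,18)
i=18: i≥r, start 0; Z[18]=3 scan→box=[18,21)
i=19: min(r-i=2, Z[1]=0)=0; Z[19]=0
i=20: min(r-i=1, Z[2]=1)=1; Z[20]=1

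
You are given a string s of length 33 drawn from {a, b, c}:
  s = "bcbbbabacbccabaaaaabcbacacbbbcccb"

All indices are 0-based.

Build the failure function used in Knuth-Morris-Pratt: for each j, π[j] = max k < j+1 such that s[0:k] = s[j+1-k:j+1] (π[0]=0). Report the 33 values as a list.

[0, 0, 1, 1, 1, 0, 1, 0, 0, 1, 2, 0, 0, 1, 0, 0, 0, 0, 0, 1, 2, 3, 0, 0, 0, 0, 1, 1, 1, 2, 0, 0, 1]

π[0] = 0
j=1 s[j]='c': π[1]=0 (border '')
j=2 s[j]='b': π[2]=1 (border 'b')
j=3 s[j]='b': k: 1→0; π[3]=1 (border 'b')
j=4 s[j]='b': k: 1→0; π[4]=1 (border 'b')
j=5 s[j]='a': k: 1→0; π[5]=0 (border '')
j=6 s[j]='b': π[6]=1 (border 'b')
j=7 s[j]='a': k: 1→0; π[7]=0 (border '')
j=8 s[j]='c': π[8]=0 (border '')
j=9 s[j]='b': π[9]=1 (border 'b')
j=10 s[j]='c': π[10]=2 (border 'bc')
j=11 s[j]='c': k: 2→0; π[11]=0 (border '')
j=12 s[j]='a': π[12]=0 (border '')
j=13 s[j]='b': π[13]=1 (border 'b')
j=14 s[j]='a': k: 1→0; π[14]=0 (border '')
j=15 s[j]='a': π[15]=0 (border '')
j=16 s[j]='a': π[16]=0 (border '')
j=17 s[j]='a': π[17]=0 (border '')
j=18 s[j]='a': π[18]=0 (border '')
j=19 s[j]='b': π[19]=1 (border 'b')
j=20 s[j]='c': π[20]=2 (border 'bc')
j=21 s[j]='b': π[21]=3 (border 'bcb')
j=22 s[j]='a': k: 3→1→0; π[22]=0 (border '')
j=23 s[j]='c': π[23]=0 (border '')
j=24 s[j]='a': π[24]=0 (border '')
j=25 s[j]='c': π[25]=0 (border '')
j=26 s[j]='b': π[26]=1 (border 'b')
j=27 s[j]='b': k: 1→0; π[27]=1 (border 'b')
j=28 s[j]='b': k: 1→0; π[28]=1 (border 'b')
j=29 s[j]='c': π[29]=2 (border 'bc')
j=30 s[j]='c': k: 2→0; π[30]=0 (border '')
j=31 s[j]='c': π[31]=0 (border '')
j=32 s[j]='b': π[32]=1 (border 'b')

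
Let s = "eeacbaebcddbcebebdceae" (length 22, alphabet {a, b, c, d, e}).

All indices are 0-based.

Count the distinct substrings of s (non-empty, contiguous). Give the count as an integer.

230

rank→(start, suffix):
  0 → (2, 'acbaebcddbcebebdceae')
  1 → (20, 'ae')
  2 → (5, 'aebcddbcebebdceae')
  3 → (4, 'baebcddbcebebdceae')
  4 → (7, 'bcddbcebebdceae')
  5 → (11, 'bcebebdceae')
  6 → (16, 'bdceae')
  7 → (14, 'bebdceae')
  8 → (3, 'cbaebcddbcebebdceae')
  9 → (8, 'cddbcebebdceae')
  10 → (18, 'ceae')
  11 → (12, 'cebebdceae')
  12 → (10, 'dbcebebdceae')
  13 → (17, 'dceae')
  14 → (9, 'ddbcebebdceae')
  15 → (21, 'e')
  16 → (1, 'eacbaebcddbcebebdceae')
  17 → (19, 'eae')
  18 → (6, 'ebcddbcebebdceae')
  19 → (15, 'ebdceae')
  20 → (13, 'ebebdceae')
  21 → (0, 'eeacbaebcddbcebebdceae')

SA = [2, 20, 5, 4, 7, 11, 16, 14, 3, 8, 18, 12, 10, 17, 9, 21, 1, 19, 6, 15, 13, 0]
[i] adj suffixes → lcp
  [1] 2/20 → 1 ('a')
  [2] 20/5 → 2 ('ae')
  [3] 5/4 → 0 ('')
  [4] 4/7 → 1 ('b')
  [5] 7/11 → 2 ('bc')
  [6] 11/16 → 1 ('b')
  [7] 16/14 → 1 ('b')
  [8] 14/3 → 0 ('')
  [9] 3/8 → 1 ('c')
  [10] 8/18 → 1 ('c')
  [11] 18/12 → 2 ('ce')
  [12] 12/10 → 0 ('')
  [13] 10/17 → 1 ('d')
  [14] 17/9 → 1 ('d')
  [15] 9/21 → 0 ('')
  [16] 21/1 → 1 ('e')
  [17] 1/19 → 2 ('ea')
  [18] 19/6 → 1 ('e')
  [19] 6/15 → 2 ('eb')
  [20] 15/13 → 2 ('eb')
  [21] 13/0 → 1 ('e')

n(n+1)/2 = 22·23/2 = 253
Σ LCP = 0 + 1 + 2 + 0 + 1 + 2 + 1 + 1 + 0 + 1 + 1 + 2 + 0 + 1 + 1 + 0 + 1 + 2 + 1 + 2 + 2 + 1 = 23
distinct = 253 − 23 = 230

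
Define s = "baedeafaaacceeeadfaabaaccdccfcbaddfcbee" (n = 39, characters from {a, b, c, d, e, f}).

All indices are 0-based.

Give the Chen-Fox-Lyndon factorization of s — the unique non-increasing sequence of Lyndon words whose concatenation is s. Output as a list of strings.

["b", "aedeaf", "aaacceeeadfaabaaccdccfcbaddfcbee"]

emit factor 1: 'b' (i=0, period=1)
emit factor 2: 'aedeaf' (i=1, period=6)
emit factor 3: 'aaacceeeadfaabaaccdccfcbaddfcbee' (i=7, period=32)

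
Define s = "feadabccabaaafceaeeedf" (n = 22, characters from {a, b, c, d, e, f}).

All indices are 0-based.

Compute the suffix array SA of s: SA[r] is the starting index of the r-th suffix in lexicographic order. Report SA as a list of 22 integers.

rank | idx | suffix
   0 |  10 | aaafceaeeedf
   1 |  11 | aafceaeeedf
   2 |   8 | abaaafceaeeedf
   3 |   4 | abccabaaafceaeeedf
   4 |   2 | adabccabaaafceaeeedf
   5 |  16 | aeeedf
   6 |  12 | afceaeeedf
   7 |   9 | baaafceaeeedf
   8 |   5 | bccabaaafceaeeedf
   9 |   7 | cabaaafceaeeedf
  10 |   6 | ccabaaafceaeeedf
  11 |  14 | ceaeeedf
  12 |   3 | dabccabaaafceaeeedf
  13 |  20 | df
  14 |   1 | eadabccabaaafceaeeedf
  15 |  15 | eaeeedf
  16 |  19 | edf
  17 |  18 | eedf
  18 |  17 | eeedf
  19 |  21 | f
  20 |  13 | fceaeeedf
  21 |   0 | feadabccabaaafceaeeedf

[10, 11, 8, 4, 2, 16, 12, 9, 5, 7, 6, 14, 3, 20, 1, 15, 19, 18, 17, 21, 13, 0]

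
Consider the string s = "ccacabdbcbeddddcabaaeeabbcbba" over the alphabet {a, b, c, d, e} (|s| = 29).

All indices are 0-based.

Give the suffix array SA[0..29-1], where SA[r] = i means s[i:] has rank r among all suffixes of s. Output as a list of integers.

rank→(start, suffix):
  0 → (28, 'a')
  1 → (18, 'aaeeabbcbba')
  2 → (16, 'abaaeeabbcbba')
  3 → (22, 'abbcbba')
  4 → (4, 'abdbcbeddddcabaaeeabbcbba')
  5 → (2, 'acabdbcbeddddcabaaeeabbcbba')
  6 → (19, 'aeeabbcbba')
  7 → (27, 'ba')
  8 → (17, 'baaeeabbcbba')
  9 → (26, 'bba')
  10 → (23, 'bbcbba')
  11 → (24, 'bcbba')
  12 → (7, 'bcbeddddcabaaeeabbcbba')
  13 → (5, 'bdbcbeddddcabaaeeabbcbba')
  14 → (9, 'beddddcabaaeeabbcbba')
  15 → (15, 'cabaaeeabbcbba')
  16 → (3, 'cabdbcbeddddcabaaeeabbcbba')
  17 → (1, 'cacabdbcbeddddcabaaeeabbcbba')
  18 → (25, 'cbba')
  19 → (8, 'cbeddddcabaaeeabbcbba')
  20 → (0, 'ccacabdbcbeddddcabaaeeabbcbba')
  21 → (6, 'dbcbeddddcabaaeeabbcbba')
  22 → (14, 'dcabaaeeabbcbba')
  23 → (13, 'ddcabaaeeabbcbba')
  24 → (12, 'dddcabaaeeabbcbba')
  25 → (11, 'ddddcabaaeeabbcbba')
  26 → (21, 'eabbcbba')
  27 → (10, 'eddddcabaaeeabbcbba')
  28 → (20, 'eeabbcbba')

[28, 18, 16, 22, 4, 2, 19, 27, 17, 26, 23, 24, 7, 5, 9, 15, 3, 1, 25, 8, 0, 6, 14, 13, 12, 11, 21, 10, 20]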